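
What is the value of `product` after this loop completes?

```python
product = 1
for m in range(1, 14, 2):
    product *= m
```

Let's trace through this code step by step.

Initialize: product = 1
Entering loop: for m in range(1, 14, 2):
After iteration 1: m = 1, product = 1
After iteration 2: m = 3, product = 3
After iteration 3: m = 5, product = 15
After iteration 4: m = 7, product = 105
After iteration 5: m = 9, product = 945
After iteration 6: m = 11, product = 10395
After iteration 7: m = 13, product = 135135
Loop ends.

Final answer: 135135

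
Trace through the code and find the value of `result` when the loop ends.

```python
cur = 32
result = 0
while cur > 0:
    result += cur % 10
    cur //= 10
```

Let's trace through this code step by step.

Initialize: cur = 32
Initialize: result = 0
Entering loop: while cur > 0:
After iteration 1: cur = 3, result = 2
After iteration 2: cur = 0, result = 5
Loop ends.

Final answer: 5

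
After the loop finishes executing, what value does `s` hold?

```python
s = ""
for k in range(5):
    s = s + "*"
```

Let's trace through this code step by step.

Initialize: s = ''
Entering loop: for k in range(5):
After iteration 1: k = 0, s = '*'
After iteration 2: k = 1, s = '**'
After iteration 3: k = 2, s = '***'
After iteration 4: k = 3, s = '****'
After iteration 5: k = 4, s = '*****'
Loop ends.

Final answer: '*****'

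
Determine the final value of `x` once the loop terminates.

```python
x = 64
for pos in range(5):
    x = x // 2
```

Let's trace through this code step by step.

Initialize: x = 64
Entering loop: for pos in range(5):
After iteration 1: pos = 0, x = 32
After iteration 2: pos = 1, x = 16
After iteration 3: pos = 2, x = 8
After iteration 4: pos = 3, x = 4
After iteration 5: pos = 4, x = 2
Loop ends.

Final answer: 2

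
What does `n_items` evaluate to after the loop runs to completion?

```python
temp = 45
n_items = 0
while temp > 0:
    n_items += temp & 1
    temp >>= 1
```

Let's trace through this code step by step.

Initialize: temp = 45
Initialize: n_items = 0
Entering loop: while temp > 0:
After iteration 1: temp = 22, n_items = 1
After iteration 2: temp = 11, n_items = 1
After iteration 3: temp = 5, n_items = 2
After iteration 4: temp = 2, n_items = 3
After iteration 5: temp = 1, n_items = 3
After iteration 6: temp = 0, n_items = 4
Loop ends.

Final answer: 4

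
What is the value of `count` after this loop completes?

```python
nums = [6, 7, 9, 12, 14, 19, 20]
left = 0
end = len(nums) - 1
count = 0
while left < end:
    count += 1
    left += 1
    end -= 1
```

Let's trace through this code step by step.

Initialize: nums = [6, 7, 9, 12, 14, 19, 20]
Initialize: left = 0
Initialize: end = 6
Initialize: count = 0
Entering loop: while left < end:
After iteration 1: left = 1, end = 5, count = 1
After iteration 2: left = 2, end = 4, count = 2
After iteration 3: left = 3, end = 3, count = 3
Loop ends.

Final answer: 3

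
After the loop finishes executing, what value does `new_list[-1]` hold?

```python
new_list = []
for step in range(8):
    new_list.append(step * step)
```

Let's trace through this code step by step.

Initialize: new_list = []
Entering loop: for step in range(8):
After iteration 1: step = 0, new_list = [0]
After iteration 2: step = 1, new_list = [0, 1]
After iteration 3: step = 2, new_list = [0, 1, 4]
After iteration 4: step = 3, new_list = [0, 1, 4, 9]
After iteration 5: step = 4, new_list = [0, 1, 4, 9, 16]
After iteration 6: step = 5, new_list = [0, 1, 4, 9, 16, 25]
After iteration 7: step = 6, new_list = [0, 1, 4, 9, 16, 25, 36]
After iteration 8: step = 7, new_list = [0, 1, 4, 9, 16, 25, 36, 49]
Loop ends.
new_list[-1] = 49

Final answer: 49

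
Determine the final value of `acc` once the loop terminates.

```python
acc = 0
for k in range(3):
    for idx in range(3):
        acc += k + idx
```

Let's trace through this code step by step.

Initialize: acc = 0
Entering loop: for k in range(3):
After iteration 1: k = 0, acc = 3
After iteration 2: k = 1, acc = 9
After iteration 3: k = 2, acc = 18
Loop ends.

Final answer: 18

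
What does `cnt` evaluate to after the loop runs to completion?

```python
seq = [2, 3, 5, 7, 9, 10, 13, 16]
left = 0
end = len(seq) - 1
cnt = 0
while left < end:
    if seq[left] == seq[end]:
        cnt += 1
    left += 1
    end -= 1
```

Let's trace through this code step by step.

Initialize: seq = [2, 3, 5, 7, 9, 10, 13, 16]
Initialize: left = 0
Initialize: end = 7
Initialize: cnt = 0
Entering loop: while left < end:
After iteration 1: left = 1, end = 6, cnt = 0
After iteration 2: left = 2, end = 5, cnt = 0
After iteration 3: left = 3, end = 4, cnt = 0
After iteration 4: left = 4, end = 3, cnt = 0
Loop ends.

Final answer: 0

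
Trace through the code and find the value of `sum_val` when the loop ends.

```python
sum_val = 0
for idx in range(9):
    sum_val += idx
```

Let's trace through this code step by step.

Initialize: sum_val = 0
Entering loop: for idx in range(9):
After iteration 1: idx = 0, sum_val = 0
After iteration 2: idx = 1, sum_val = 1
After iteration 3: idx = 2, sum_val = 3
After iteration 4: idx = 3, sum_val = 6
After iteration 5: idx = 4, sum_val = 10
After iteration 6: idx = 5, sum_val = 15
After iteration 7: idx = 6, sum_val = 21
After iteration 8: idx = 7, sum_val = 28
After iteration 9: idx = 8, sum_val = 36
Loop ends.

Final answer: 36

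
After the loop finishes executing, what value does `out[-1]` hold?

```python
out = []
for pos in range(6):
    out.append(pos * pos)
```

Let's trace through this code step by step.

Initialize: out = []
Entering loop: for pos in range(6):
After iteration 1: pos = 0, out = [0]
After iteration 2: pos = 1, out = [0, 1]
After iteration 3: pos = 2, out = [0, 1, 4]
After iteration 4: pos = 3, out = [0, 1, 4, 9]
After iteration 5: pos = 4, out = [0, 1, 4, 9, 16]
After iteration 6: pos = 5, out = [0, 1, 4, 9, 16, 25]
Loop ends.
out[-1] = 25

Final answer: 25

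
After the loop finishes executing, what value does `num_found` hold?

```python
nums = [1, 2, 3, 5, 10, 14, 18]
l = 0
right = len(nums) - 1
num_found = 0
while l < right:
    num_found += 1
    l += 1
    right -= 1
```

Let's trace through this code step by step.

Initialize: nums = [1, 2, 3, 5, 10, 14, 18]
Initialize: l = 0
Initialize: right = 6
Initialize: num_found = 0
Entering loop: while l < right:
After iteration 1: l = 1, right = 5, num_found = 1
After iteration 2: l = 2, right = 4, num_found = 2
After iteration 3: l = 3, right = 3, num_found = 3
Loop ends.

Final answer: 3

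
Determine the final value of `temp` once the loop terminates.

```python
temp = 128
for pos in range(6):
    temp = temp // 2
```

Let's trace through this code step by step.

Initialize: temp = 128
Entering loop: for pos in range(6):
After iteration 1: pos = 0, temp = 64
After iteration 2: pos = 1, temp = 32
After iteration 3: pos = 2, temp = 16
After iteration 4: pos = 3, temp = 8
After iteration 5: pos = 4, temp = 4
After iteration 6: pos = 5, temp = 2
Loop ends.

Final answer: 2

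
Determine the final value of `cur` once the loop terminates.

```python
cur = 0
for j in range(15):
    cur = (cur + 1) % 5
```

Let's trace through this code step by step.

Initialize: cur = 0
Entering loop: for j in range(15):
After iteration 1: j = 0, cur = 1
After iteration 2: j = 1, cur = 2
After iteration 3: j = 2, cur = 3
After iteration 4: j = 3, cur = 4
After iteration 5: j = 4, cur = 0
After iteration 6: j = 5, cur = 1
After iteration 7: j = 6, cur = 2
After iteration 8: j = 7, cur = 3
After iteration 9: j = 8, cur = 4
After iteration 10: j = 9, cur = 0
After iteration 11: j = 10, cur = 1
After iteration 12: j = 11, cur = 2
After iteration 13: j = 12, cur = 3
After iteration 14: j = 13, cur = 4
After iteration 15: j = 14, cur = 0
Loop ends.

Final answer: 0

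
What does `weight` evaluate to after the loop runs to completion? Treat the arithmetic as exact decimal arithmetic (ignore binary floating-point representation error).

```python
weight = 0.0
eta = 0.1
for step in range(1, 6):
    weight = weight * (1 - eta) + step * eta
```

Let's trace through this code step by step.

Initialize: weight = 0.0
Initialize: eta = 0.1
Entering loop: for step in range(1, 6):
After iteration 1: step = 1, weight = 0.1
After iteration 2: step = 2, weight = 0.29
After iteration 3: step = 3, weight = 0.561
After iteration 4: step = 4, weight = 0.9049
After iteration 5: step = 5, weight = 1.31441
Loop ends.

Final answer: 1.31441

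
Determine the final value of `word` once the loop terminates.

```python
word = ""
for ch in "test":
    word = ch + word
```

Let's trace through this code step by step.

Initialize: word = ''
Entering loop: for ch in "test":
After iteration 1: ch = 't', word = 't'
After iteration 2: ch = 'e', word = 'et'
After iteration 3: ch = 's', word = 'set'
After iteration 4: ch = 't', word = 'tset'
Loop ends.

Final answer: 'tset'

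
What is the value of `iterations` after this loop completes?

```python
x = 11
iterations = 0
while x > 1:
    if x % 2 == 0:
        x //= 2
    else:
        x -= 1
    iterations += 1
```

Let's trace through this code step by step.

Initialize: x = 11
Initialize: iterations = 0
Entering loop: while x > 1:
After iteration 1: x = 10, iterations = 1
After iteration 2: x = 5, iterations = 2
After iteration 3: x = 4, iterations = 3
After iteration 4: x = 2, iterations = 4
After iteration 5: x = 1, iterations = 5
Loop ends.

Final answer: 5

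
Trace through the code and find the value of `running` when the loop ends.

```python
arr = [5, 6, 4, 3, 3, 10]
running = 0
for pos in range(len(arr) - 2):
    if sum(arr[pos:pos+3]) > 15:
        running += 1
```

Let's trace through this code step by step.

Initialize: arr = [5, 6, 4, 3, 3, 10]
Initialize: running = 0
Entering loop: for pos in range(len(arr) - 2):
After iteration 1: pos = 0, running = 0
After iteration 2: pos = 1, running = 0
After iteration 3: pos = 2, running = 0
After iteration 4: pos = 3, running = 1
Loop ends.

Final answer: 1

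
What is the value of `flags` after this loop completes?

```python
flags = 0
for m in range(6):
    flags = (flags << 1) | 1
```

Let's trace through this code step by step.

Initialize: flags = 0
Entering loop: for m in range(6):
After iteration 1: m = 0, flags = 1
After iteration 2: m = 1, flags = 3
After iteration 3: m = 2, flags = 7
After iteration 4: m = 3, flags = 15
After iteration 5: m = 4, flags = 31
After iteration 6: m = 5, flags = 63
Loop ends.

Final answer: 63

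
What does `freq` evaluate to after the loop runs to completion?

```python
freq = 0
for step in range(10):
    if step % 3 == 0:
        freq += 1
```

Let's trace through this code step by step.

Initialize: freq = 0
Entering loop: for step in range(10):
After iteration 1: step = 0, freq = 1
After iteration 2: step = 1, freq = 1
After iteration 3: step = 2, freq = 1
After iteration 4: step = 3, freq = 2
After iteration 5: step = 4, freq = 2
After iteration 6: step = 5, freq = 2
After iteration 7: step = 6, freq = 3
After iteration 8: step = 7, freq = 3
After iteration 9: step = 8, freq = 3
After iteration 10: step = 9, freq = 4
Loop ends.

Final answer: 4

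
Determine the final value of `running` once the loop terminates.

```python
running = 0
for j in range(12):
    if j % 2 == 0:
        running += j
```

Let's trace through this code step by step.

Initialize: running = 0
Entering loop: for j in range(12):
After iteration 1: j = 0, running = 0
After iteration 2: j = 1, running = 0
After iteration 3: j = 2, running = 2
After iteration 4: j = 3, running = 2
After iteration 5: j = 4, running = 6
After iteration 6: j = 5, running = 6
After iteration 7: j = 6, running = 12
After iteration 8: j = 7, running = 12
After iteration 9: j = 8, running = 20
After iteration 10: j = 9, running = 20
After iteration 11: j = 10, running = 30
After iteration 12: j = 11, running = 30
Loop ends.

Final answer: 30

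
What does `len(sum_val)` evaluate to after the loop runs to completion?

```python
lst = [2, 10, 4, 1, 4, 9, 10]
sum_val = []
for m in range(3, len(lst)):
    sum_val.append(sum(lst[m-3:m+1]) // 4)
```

Let's trace through this code step by step.

Initialize: lst = [2, 10, 4, 1, 4, 9, 10]
Initialize: sum_val = []
Entering loop: for m in range(3, len(lst)):
After iteration 1: m = 3, sum_val = [4]
After iteration 2: m = 4, sum_val = [4, 4]
After iteration 3: m = 5, sum_val = [4, 4, 4]
After iteration 4: m = 6, sum_val = [4, 4, 4, 6]
Loop ends.
len(sum_val) = 4

Final answer: 4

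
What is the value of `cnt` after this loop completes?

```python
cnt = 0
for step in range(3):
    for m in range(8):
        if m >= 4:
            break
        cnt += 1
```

Let's trace through this code step by step.

Initialize: cnt = 0
Entering loop: for step in range(3):
After iteration 1: step = 0, cnt = 4
After iteration 2: step = 1, cnt = 8
After iteration 3: step = 2, cnt = 12
Loop ends.

Final answer: 12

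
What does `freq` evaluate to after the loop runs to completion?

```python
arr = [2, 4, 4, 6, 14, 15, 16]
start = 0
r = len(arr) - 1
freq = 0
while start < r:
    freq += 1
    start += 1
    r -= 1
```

Let's trace through this code step by step.

Initialize: arr = [2, 4, 4, 6, 14, 15, 16]
Initialize: start = 0
Initialize: r = 6
Initialize: freq = 0
Entering loop: while start < r:
After iteration 1: start = 1, r = 5, freq = 1
After iteration 2: start = 2, r = 4, freq = 2
After iteration 3: start = 3, r = 3, freq = 3
Loop ends.

Final answer: 3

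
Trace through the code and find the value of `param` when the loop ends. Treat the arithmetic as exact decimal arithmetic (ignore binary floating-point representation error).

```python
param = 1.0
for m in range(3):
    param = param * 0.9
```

Let's trace through this code step by step.

Initialize: param = 1.0
Entering loop: for m in range(3):
After iteration 1: m = 0, param = 0.9
After iteration 2: m = 1, param = 0.81
After iteration 3: m = 2, param = 0.729
Loop ends.

Final answer: 0.729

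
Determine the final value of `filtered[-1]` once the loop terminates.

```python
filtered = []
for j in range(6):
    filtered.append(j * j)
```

Let's trace through this code step by step.

Initialize: filtered = []
Entering loop: for j in range(6):
After iteration 1: j = 0, filtered = [0]
After iteration 2: j = 1, filtered = [0, 1]
After iteration 3: j = 2, filtered = [0, 1, 4]
After iteration 4: j = 3, filtered = [0, 1, 4, 9]
After iteration 5: j = 4, filtered = [0, 1, 4, 9, 16]
After iteration 6: j = 5, filtered = [0, 1, 4, 9, 16, 25]
Loop ends.
filtered[-1] = 25

Final answer: 25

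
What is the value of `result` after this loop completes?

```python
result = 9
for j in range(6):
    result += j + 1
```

Let's trace through this code step by step.

Initialize: result = 9
Entering loop: for j in range(6):
After iteration 1: j = 0, result = 10
After iteration 2: j = 1, result = 12
After iteration 3: j = 2, result = 15
After iteration 4: j = 3, result = 19
After iteration 5: j = 4, result = 24
After iteration 6: j = 5, result = 30
Loop ends.

Final answer: 30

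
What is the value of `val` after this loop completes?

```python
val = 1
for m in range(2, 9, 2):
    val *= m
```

Let's trace through this code step by step.

Initialize: val = 1
Entering loop: for m in range(2, 9, 2):
After iteration 1: m = 2, val = 2
After iteration 2: m = 4, val = 8
After iteration 3: m = 6, val = 48
After iteration 4: m = 8, val = 384
Loop ends.

Final answer: 384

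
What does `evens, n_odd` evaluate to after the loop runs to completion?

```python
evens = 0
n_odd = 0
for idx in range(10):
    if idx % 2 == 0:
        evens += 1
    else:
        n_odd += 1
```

Let's trace through this code step by step.

Initialize: evens = 0
Initialize: n_odd = 0
Entering loop: for idx in range(10):
After iteration 1: idx = 0, evens = 1, n_odd = 0
After iteration 2: idx = 1, evens = 1, n_odd = 1
After iteration 3: idx = 2, evens = 2, n_odd = 1
After iteration 4: idx = 3, evens = 2, n_odd = 2
After iteration 5: idx = 4, evens = 3, n_odd = 2
After iteration 6: idx = 5, evens = 3, n_odd = 3
After iteration 7: idx = 6, evens = 4, n_odd = 3
After iteration 8: idx = 7, evens = 4, n_odd = 4
After iteration 9: idx = 8, evens = 5, n_odd = 4
After iteration 10: idx = 9, evens = 5, n_odd = 5
Loop ends.

Final answer: 5, 5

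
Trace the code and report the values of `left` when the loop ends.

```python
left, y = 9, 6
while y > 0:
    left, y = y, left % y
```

Let's trace through this code step by step.

Initialize: left = 9
Initialize: y = 6
Entering loop: while y > 0:
After iteration 1: left = 6, y = 3
After iteration 2: left = 3, y = 0
Loop ends.

Final answer: 3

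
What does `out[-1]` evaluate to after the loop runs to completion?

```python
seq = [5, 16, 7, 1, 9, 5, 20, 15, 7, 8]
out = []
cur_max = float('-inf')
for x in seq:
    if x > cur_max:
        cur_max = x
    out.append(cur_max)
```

Let's trace through this code step by step.

Initialize: seq = [5, 16, 7, 1, 9, 5, 20, 15, 7, 8]
Initialize: out = []
Initialize: cur_max = -inf
Entering loop: for x in seq:
After iteration 1: x = 5, out = [5], cur_max = 5
After iteration 2: x = 16, out = [5, 16], cur_max = 16
After iteration 3: x = 7, out = [5, 16, 16], cur_max = 16
After iteration 4: x = 1, out = [5, 16, 16, 16], cur_max = 16
After iteration 5: x = 9, out = [5, 16, 16, 16, 16], cur_max = 16
After iteration 6: x = 5, out = [5, 16, 16, 16, 16, 16], cur_max = 16
After iteration 7: x = 20, out = [5, 16, 16, 16, 16, 16, 20], cur_max = 20
After iteration 8: x = 15, out = [5, 16, 16, 16, 16, 16, 20, 20], cur_max = 20
After iteration 9: x = 7, out = [5, 16, 16, 16, 16, 16, 20, 20, 20], cur_max = 20
After iteration 10: x = 8, out = [5, 16, 16, 16, 16, 16, 20, 20, 20, 20], cur_max = 20
Loop ends.
out[-1] = 20

Final answer: 20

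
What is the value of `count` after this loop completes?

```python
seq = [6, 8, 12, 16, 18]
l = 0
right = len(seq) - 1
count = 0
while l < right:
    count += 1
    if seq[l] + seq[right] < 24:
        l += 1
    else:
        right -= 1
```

Let's trace through this code step by step.

Initialize: seq = [6, 8, 12, 16, 18]
Initialize: l = 0
Initialize: right = 4
Initialize: count = 0
Entering loop: while l < right:
After iteration 1: l = 0, right = 3, count = 1
After iteration 2: l = 1, right = 3, count = 2
After iteration 3: l = 1, right = 2, count = 3
After iteration 4: l = 2, right = 2, count = 4
Loop ends.

Final answer: 4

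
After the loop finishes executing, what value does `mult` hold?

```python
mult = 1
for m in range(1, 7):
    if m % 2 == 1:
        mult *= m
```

Let's trace through this code step by step.

Initialize: mult = 1
Entering loop: for m in range(1, 7):
After iteration 1: m = 1, mult = 1
After iteration 2: m = 2, mult = 1
After iteration 3: m = 3, mult = 3
After iteration 4: m = 4, mult = 3
After iteration 5: m = 5, mult = 15
After iteration 6: m = 6, mult = 15
Loop ends.

Final answer: 15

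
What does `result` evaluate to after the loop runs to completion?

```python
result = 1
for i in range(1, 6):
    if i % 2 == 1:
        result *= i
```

Let's trace through this code step by step.

Initialize: result = 1
Entering loop: for i in range(1, 6):
After iteration 1: i = 1, result = 1
After iteration 2: i = 2, result = 1
After iteration 3: i = 3, result = 3
After iteration 4: i = 4, result = 3
After iteration 5: i = 5, result = 15
Loop ends.

Final answer: 15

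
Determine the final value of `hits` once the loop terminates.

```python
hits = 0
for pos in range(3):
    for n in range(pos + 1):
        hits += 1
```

Let's trace through this code step by step.

Initialize: hits = 0
Entering loop: for pos in range(3):
After iteration 1: pos = 0, hits = 1, n = 0
After iteration 2: pos = 1, hits = 3, n = 1
After iteration 3: pos = 2, hits = 6, n = 2
Loop ends.

Final answer: 6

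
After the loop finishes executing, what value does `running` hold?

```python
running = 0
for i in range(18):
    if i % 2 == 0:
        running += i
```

Let's trace through this code step by step.

Initialize: running = 0
Entering loop: for i in range(18):
After iteration 1: i = 0, running = 0
After iteration 2: i = 1, running = 0
After iteration 3: i = 2, running = 2
After iteration 4: i = 3, running = 2
After iteration 5: i = 4, running = 6
After iteration 6: i = 5, running = 6
After iteration 7: i = 6, running = 12
After iteration 8: i = 7, running = 12
After iteration 9: i = 8, running = 20
After iteration 10: i = 9, running = 20
After iteration 11: i = 10, running = 30
After iteration 12: i = 11, running = 30
After iteration 13: i = 12, running = 42
After iteration 14: i = 13, running = 42
After iteration 15: i = 14, running = 56
After iteration 16: i = 15, running = 56
After iteration 17: i = 16, running = 72
After iteration 18: i = 17, running = 72
Loop ends.

Final answer: 72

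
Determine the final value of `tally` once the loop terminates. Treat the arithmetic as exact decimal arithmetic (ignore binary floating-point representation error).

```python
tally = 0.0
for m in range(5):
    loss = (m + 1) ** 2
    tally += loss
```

Let's trace through this code step by step.

Initialize: tally = 0.0
Entering loop: for m in range(5):
After iteration 1: m = 0, tally = 1.0, loss = 1
After iteration 2: m = 1, tally = 5.0, loss = 4
After iteration 3: m = 2, tally = 14.0, loss = 9
After iteration 4: m = 3, tally = 30.0, loss = 16
After iteration 5: m = 4, tally = 55.0, loss = 25
Loop ends.

Final answer: 55.0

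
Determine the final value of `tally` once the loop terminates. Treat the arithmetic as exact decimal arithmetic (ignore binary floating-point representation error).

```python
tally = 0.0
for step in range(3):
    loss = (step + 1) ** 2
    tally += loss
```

Let's trace through this code step by step.

Initialize: tally = 0.0
Entering loop: for step in range(3):
After iteration 1: step = 0, tally = 1.0, loss = 1
After iteration 2: step = 1, tally = 5.0, loss = 4
After iteration 3: step = 2, tally = 14.0, loss = 9
Loop ends.

Final answer: 14.0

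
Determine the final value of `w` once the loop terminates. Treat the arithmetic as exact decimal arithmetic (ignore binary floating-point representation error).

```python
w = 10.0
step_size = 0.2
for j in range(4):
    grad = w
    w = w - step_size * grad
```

Let's trace through this code step by step.

Initialize: w = 10.0
Initialize: step_size = 0.2
Entering loop: for j in range(4):
After iteration 1: j = 0, w = 8.0, grad = 10.0
After iteration 2: j = 1, w = 6.4, grad = 8.0
After iteration 3: j = 2, w = 5.12, grad = 6.4
After iteration 4: j = 3, w = 4.096, grad = 5.12
Loop ends.

Final answer: 4.096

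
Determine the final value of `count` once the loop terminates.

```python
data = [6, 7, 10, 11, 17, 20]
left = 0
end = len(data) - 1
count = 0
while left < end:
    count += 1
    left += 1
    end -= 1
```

Let's trace through this code step by step.

Initialize: data = [6, 7, 10, 11, 17, 20]
Initialize: left = 0
Initialize: end = 5
Initialize: count = 0
Entering loop: while left < end:
After iteration 1: left = 1, end = 4, count = 1
After iteration 2: left = 2, end = 3, count = 2
After iteration 3: left = 3, end = 2, count = 3
Loop ends.

Final answer: 3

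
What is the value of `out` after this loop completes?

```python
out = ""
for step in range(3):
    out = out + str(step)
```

Let's trace through this code step by step.

Initialize: out = ''
Entering loop: for step in range(3):
After iteration 1: step = 0, out = '0'
After iteration 2: step = 1, out = '01'
After iteration 3: step = 2, out = '012'
Loop ends.

Final answer: '012'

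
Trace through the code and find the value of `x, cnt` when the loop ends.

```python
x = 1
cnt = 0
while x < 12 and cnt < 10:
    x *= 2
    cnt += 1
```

Let's trace through this code step by step.

Initialize: x = 1
Initialize: cnt = 0
Entering loop: while x < 12 and cnt < 10:
After iteration 1: x = 2, cnt = 1
After iteration 2: x = 4, cnt = 2
After iteration 3: x = 8, cnt = 3
After iteration 4: x = 16, cnt = 4
Loop ends.

Final answer: 16, 4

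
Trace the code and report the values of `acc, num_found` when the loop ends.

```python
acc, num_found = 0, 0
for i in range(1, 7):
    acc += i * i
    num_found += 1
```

Let's trace through this code step by step.

Initialize: acc = 0
Initialize: num_found = 0
Entering loop: for i in range(1, 7):
After iteration 1: i = 1, acc = 1, num_found = 1
After iteration 2: i = 2, acc = 5, num_found = 2
After iteration 3: i = 3, acc = 14, num_found = 3
After iteration 4: i = 4, acc = 30, num_found = 4
After iteration 5: i = 5, acc = 55, num_found = 5
After iteration 6: i = 6, acc = 91, num_found = 6
Loop ends.

Final answer: 91, 6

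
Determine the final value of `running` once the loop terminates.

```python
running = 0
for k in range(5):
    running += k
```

Let's trace through this code step by step.

Initialize: running = 0
Entering loop: for k in range(5):
After iteration 1: k = 0, running = 0
After iteration 2: k = 1, running = 1
After iteration 3: k = 2, running = 3
After iteration 4: k = 3, running = 6
After iteration 5: k = 4, running = 10
Loop ends.

Final answer: 10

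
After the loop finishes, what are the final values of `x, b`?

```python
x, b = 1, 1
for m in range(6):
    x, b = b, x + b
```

Let's trace through this code step by step.

Initialize: x = 1
Initialize: b = 1
Entering loop: for m in range(6):
After iteration 1: m = 0, x = 1, b = 2
After iteration 2: m = 1, x = 2, b = 3
After iteration 3: m = 2, x = 3, b = 5
After iteration 4: m = 3, x = 5, b = 8
After iteration 5: m = 4, x = 8, b = 13
After iteration 6: m = 5, x = 13, b = 21
Loop ends.

Final answer: 13, 21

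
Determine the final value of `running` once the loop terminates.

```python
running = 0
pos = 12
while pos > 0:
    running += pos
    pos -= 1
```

Let's trace through this code step by step.

Initialize: running = 0
Initialize: pos = 12
Entering loop: while pos > 0:
After iteration 1: running = 12, pos = 11
After iteration 2: running = 23, pos = 10
After iteration 3: running = 33, pos = 9
After iteration 4: running = 42, pos = 8
After iteration 5: running = 50, pos = 7
After iteration 6: running = 57, pos = 6
After iteration 7: running = 63, pos = 5
After iteration 8: running = 68, pos = 4
After iteration 9: running = 72, pos = 3
After iteration 10: running = 75, pos = 2
After iteration 11: running = 77, pos = 1
After iteration 12: running = 78, pos = 0
Loop ends.

Final answer: 78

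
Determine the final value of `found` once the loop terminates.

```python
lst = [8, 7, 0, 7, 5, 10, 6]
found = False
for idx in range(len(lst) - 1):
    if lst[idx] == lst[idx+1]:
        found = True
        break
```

Let's trace through this code step by step.

Initialize: lst = [8, 7, 0, 7, 5, 10, 6]
Initialize: found = False
Entering loop: for idx in range(len(lst) - 1):
After iteration 1: idx = 0, found = False
After iteration 2: idx = 1, found = False
After iteration 3: idx = 2, found = False
After iteration 4: idx = 3, found = False
After iteration 5: idx = 4, found = False
After iteration 6: idx = 5, found = False
Loop ends.

Final answer: False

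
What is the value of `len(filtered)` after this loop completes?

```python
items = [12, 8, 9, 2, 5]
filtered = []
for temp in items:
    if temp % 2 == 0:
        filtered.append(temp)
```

Let's trace through this code step by step.

Initialize: items = [12, 8, 9, 2, 5]
Initialize: filtered = []
Entering loop: for temp in items:
After iteration 1: temp = 12, filtered = [12]
After iteration 2: temp = 8, filtered = [12, 8]
After iteration 3: temp = 9, filtered = [12, 8]
After iteration 4: temp = 2, filtered = [12, 8, 2]
After iteration 5: temp = 5, filtered = [12, 8, 2]
Loop ends.
len(filtered) = 3

Final answer: 3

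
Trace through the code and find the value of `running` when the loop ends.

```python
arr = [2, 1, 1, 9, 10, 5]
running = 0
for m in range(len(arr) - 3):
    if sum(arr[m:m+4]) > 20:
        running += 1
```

Let's trace through this code step by step.

Initialize: arr = [2, 1, 1, 9, 10, 5]
Initialize: running = 0
Entering loop: for m in range(len(arr) - 3):
After iteration 1: m = 0, running = 0
After iteration 2: m = 1, running = 1
After iteration 3: m = 2, running = 2
Loop ends.

Final answer: 2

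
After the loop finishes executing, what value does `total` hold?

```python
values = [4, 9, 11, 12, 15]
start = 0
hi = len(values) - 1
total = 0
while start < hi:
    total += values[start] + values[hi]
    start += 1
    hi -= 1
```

Let's trace through this code step by step.

Initialize: values = [4, 9, 11, 12, 15]
Initialize: start = 0
Initialize: hi = 4
Initialize: total = 0
Entering loop: while start < hi:
After iteration 1: start = 1, hi = 3, total = 19
After iteration 2: start = 2, hi = 2, total = 40
Loop ends.

Final answer: 40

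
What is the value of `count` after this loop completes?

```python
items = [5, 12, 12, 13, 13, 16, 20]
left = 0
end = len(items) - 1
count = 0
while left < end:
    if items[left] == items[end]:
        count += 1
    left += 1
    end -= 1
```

Let's trace through this code step by step.

Initialize: items = [5, 12, 12, 13, 13, 16, 20]
Initialize: left = 0
Initialize: end = 6
Initialize: count = 0
Entering loop: while left < end:
After iteration 1: left = 1, end = 5, count = 0
After iteration 2: left = 2, end = 4, count = 0
After iteration 3: left = 3, end = 3, count = 0
Loop ends.

Final answer: 0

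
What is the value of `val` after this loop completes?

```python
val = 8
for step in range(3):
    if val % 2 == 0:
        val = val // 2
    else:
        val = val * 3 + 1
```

Let's trace through this code step by step.

Initialize: val = 8
Entering loop: for step in range(3):
After iteration 1: step = 0, val = 4
After iteration 2: step = 1, val = 2
After iteration 3: step = 2, val = 1
Loop ends.

Final answer: 1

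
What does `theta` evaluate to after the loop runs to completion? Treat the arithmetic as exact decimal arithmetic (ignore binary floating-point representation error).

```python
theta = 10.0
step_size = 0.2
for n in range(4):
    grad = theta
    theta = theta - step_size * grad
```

Let's trace through this code step by step.

Initialize: theta = 10.0
Initialize: step_size = 0.2
Entering loop: for n in range(4):
After iteration 1: n = 0, theta = 8.0, grad = 10.0
After iteration 2: n = 1, theta = 6.4, grad = 8.0
After iteration 3: n = 2, theta = 5.12, grad = 6.4
After iteration 4: n = 3, theta = 4.096, grad = 5.12
Loop ends.

Final answer: 4.096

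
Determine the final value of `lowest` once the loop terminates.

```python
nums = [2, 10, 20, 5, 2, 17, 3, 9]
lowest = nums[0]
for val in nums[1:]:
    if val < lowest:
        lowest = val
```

Let's trace through this code step by step.

Initialize: nums = [2, 10, 20, 5, 2, 17, 3, 9]
Initialize: lowest = 2
Entering loop: for val in nums[1:]:
After iteration 1: val = 10, lowest = 2
After iteration 2: val = 20, lowest = 2
After iteration 3: val = 5, lowest = 2
After iteration 4: val = 2, lowest = 2
After iteration 5: val = 17, lowest = 2
After iteration 6: val = 3, lowest = 2
After iteration 7: val = 9, lowest = 2
Loop ends.

Final answer: 2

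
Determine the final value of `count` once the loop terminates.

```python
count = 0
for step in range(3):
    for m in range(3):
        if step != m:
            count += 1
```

Let's trace through this code step by step.

Initialize: count = 0
Entering loop: for step in range(3):
After iteration 1: step = 0, count = 2
After iteration 2: step = 1, count = 4
After iteration 3: step = 2, count = 6
Loop ends.

Final answer: 6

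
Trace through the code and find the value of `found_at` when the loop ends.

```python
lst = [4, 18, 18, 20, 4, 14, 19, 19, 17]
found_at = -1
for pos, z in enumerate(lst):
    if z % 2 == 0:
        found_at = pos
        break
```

Let's trace through this code step by step.

Initialize: lst = [4, 18, 18, 20, 4, 14, 19, 19, 17]
Initialize: found_at = -1
Entering loop: for pos, z in enumerate(lst):
After iteration 1: pos = 0, z = 4, found_at = 0
Loop ends.

Final answer: 0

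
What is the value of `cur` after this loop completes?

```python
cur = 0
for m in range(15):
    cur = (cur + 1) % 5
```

Let's trace through this code step by step.

Initialize: cur = 0
Entering loop: for m in range(15):
After iteration 1: m = 0, cur = 1
After iteration 2: m = 1, cur = 2
After iteration 3: m = 2, cur = 3
After iteration 4: m = 3, cur = 4
After iteration 5: m = 4, cur = 0
After iteration 6: m = 5, cur = 1
After iteration 7: m = 6, cur = 2
After iteration 8: m = 7, cur = 3
After iteration 9: m = 8, cur = 4
After iteration 10: m = 9, cur = 0
After iteration 11: m = 10, cur = 1
After iteration 12: m = 11, cur = 2
After iteration 13: m = 12, cur = 3
After iteration 14: m = 13, cur = 4
After iteration 15: m = 14, cur = 0
Loop ends.

Final answer: 0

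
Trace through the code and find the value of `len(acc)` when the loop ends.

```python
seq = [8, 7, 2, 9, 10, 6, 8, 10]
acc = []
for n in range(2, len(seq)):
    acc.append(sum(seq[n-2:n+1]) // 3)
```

Let's trace through this code step by step.

Initialize: seq = [8, 7, 2, 9, 10, 6, 8, 10]
Initialize: acc = []
Entering loop: for n in range(2, len(seq)):
After iteration 1: n = 2, acc = [5]
After iteration 2: n = 3, acc = [5, 6]
After iteration 3: n = 4, acc = [5, 6, 7]
After iteration 4: n = 5, acc = [5, 6, 7, 8]
After iteration 5: n = 6, acc = [5, 6, 7, 8, 8]
After iteration 6: n = 7, acc = [5, 6, 7, 8, 8, 8]
Loop ends.
len(acc) = 6

Final answer: 6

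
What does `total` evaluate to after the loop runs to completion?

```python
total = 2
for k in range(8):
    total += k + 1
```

Let's trace through this code step by step.

Initialize: total = 2
Entering loop: for k in range(8):
After iteration 1: k = 0, total = 3
After iteration 2: k = 1, total = 5
After iteration 3: k = 2, total = 8
After iteration 4: k = 3, total = 12
After iteration 5: k = 4, total = 17
After iteration 6: k = 5, total = 23
After iteration 7: k = 6, total = 30
After iteration 8: k = 7, total = 38
Loop ends.

Final answer: 38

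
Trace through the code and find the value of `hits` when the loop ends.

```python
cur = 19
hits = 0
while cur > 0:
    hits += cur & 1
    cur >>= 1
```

Let's trace through this code step by step.

Initialize: cur = 19
Initialize: hits = 0
Entering loop: while cur > 0:
After iteration 1: cur = 9, hits = 1
After iteration 2: cur = 4, hits = 2
After iteration 3: cur = 2, hits = 2
After iteration 4: cur = 1, hits = 2
After iteration 5: cur = 0, hits = 3
Loop ends.

Final answer: 3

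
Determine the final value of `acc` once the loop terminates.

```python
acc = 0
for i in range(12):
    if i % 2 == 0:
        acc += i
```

Let's trace through this code step by step.

Initialize: acc = 0
Entering loop: for i in range(12):
After iteration 1: i = 0, acc = 0
After iteration 2: i = 1, acc = 0
After iteration 3: i = 2, acc = 2
After iteration 4: i = 3, acc = 2
After iteration 5: i = 4, acc = 6
After iteration 6: i = 5, acc = 6
After iteration 7: i = 6, acc = 12
After iteration 8: i = 7, acc = 12
After iteration 9: i = 8, acc = 20
After iteration 10: i = 9, acc = 20
After iteration 11: i = 10, acc = 30
After iteration 12: i = 11, acc = 30
Loop ends.

Final answer: 30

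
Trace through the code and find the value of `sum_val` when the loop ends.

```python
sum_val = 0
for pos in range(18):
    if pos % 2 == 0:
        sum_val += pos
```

Let's trace through this code step by step.

Initialize: sum_val = 0
Entering loop: for pos in range(18):
After iteration 1: pos = 0, sum_val = 0
After iteration 2: pos = 1, sum_val = 0
After iteration 3: pos = 2, sum_val = 2
After iteration 4: pos = 3, sum_val = 2
After iteration 5: pos = 4, sum_val = 6
After iteration 6: pos = 5, sum_val = 6
After iteration 7: pos = 6, sum_val = 12
After iteration 8: pos = 7, sum_val = 12
After iteration 9: pos = 8, sum_val = 20
After iteration 10: pos = 9, sum_val = 20
After iteration 11: pos = 10, sum_val = 30
After iteration 12: pos = 11, sum_val = 30
After iteration 13: pos = 12, sum_val = 42
After iteration 14: pos = 13, sum_val = 42
After iteration 15: pos = 14, sum_val = 56
After iteration 16: pos = 15, sum_val = 56
After iteration 17: pos = 16, sum_val = 72
After iteration 18: pos = 17, sum_val = 72
Loop ends.

Final answer: 72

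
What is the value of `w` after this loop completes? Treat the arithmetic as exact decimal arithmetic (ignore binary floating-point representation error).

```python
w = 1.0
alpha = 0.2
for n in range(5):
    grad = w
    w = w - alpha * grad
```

Let's trace through this code step by step.

Initialize: w = 1.0
Initialize: alpha = 0.2
Entering loop: for n in range(5):
After iteration 1: n = 0, w = 0.8, grad = 1.0
After iteration 2: n = 1, w = 0.64, grad = 0.8
After iteration 3: n = 2, w = 0.512, grad = 0.64
After iteration 4: n = 3, w = 0.4096, grad = 0.512
After iteration 5: n = 4, w = 0.32768, grad = 0.4096
Loop ends.

Final answer: 0.32768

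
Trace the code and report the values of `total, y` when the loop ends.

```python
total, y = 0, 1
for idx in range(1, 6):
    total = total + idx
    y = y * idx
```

Let's trace through this code step by step.

Initialize: total = 0
Initialize: y = 1
Entering loop: for idx in range(1, 6):
After iteration 1: idx = 1, total = 1, y = 1
After iteration 2: idx = 2, total = 3, y = 2
After iteration 3: idx = 3, total = 6, y = 6
After iteration 4: idx = 4, total = 10, y = 24
After iteration 5: idx = 5, total = 15, y = 120
Loop ends.

Final answer: 15, 120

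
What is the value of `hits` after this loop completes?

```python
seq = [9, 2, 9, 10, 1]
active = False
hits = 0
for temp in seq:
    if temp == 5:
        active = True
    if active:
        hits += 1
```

Let's trace through this code step by step.

Initialize: seq = [9, 2, 9, 10, 1]
Initialize: active = False
Initialize: hits = 0
Entering loop: for temp in seq:
After iteration 1: temp = 9, hits = 0
After iteration 2: temp = 2, hits = 0
After iteration 3: temp = 9, hits = 0
After iteration 4: temp = 10, hits = 0
After iteration 5: temp = 1, hits = 0
Loop ends.

Final answer: 0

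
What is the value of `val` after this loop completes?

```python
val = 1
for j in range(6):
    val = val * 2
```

Let's trace through this code step by step.

Initialize: val = 1
Entering loop: for j in range(6):
After iteration 1: j = 0, val = 2
After iteration 2: j = 1, val = 4
After iteration 3: j = 2, val = 8
After iteration 4: j = 3, val = 16
After iteration 5: j = 4, val = 32
After iteration 6: j = 5, val = 64
Loop ends.

Final answer: 64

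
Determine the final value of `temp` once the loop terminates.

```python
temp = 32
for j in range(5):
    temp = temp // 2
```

Let's trace through this code step by step.

Initialize: temp = 32
Entering loop: for j in range(5):
After iteration 1: j = 0, temp = 16
After iteration 2: j = 1, temp = 8
After iteration 3: j = 2, temp = 4
After iteration 4: j = 3, temp = 2
After iteration 5: j = 4, temp = 1
Loop ends.

Final answer: 1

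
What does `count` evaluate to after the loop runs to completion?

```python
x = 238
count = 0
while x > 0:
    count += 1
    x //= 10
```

Let's trace through this code step by step.

Initialize: x = 238
Initialize: count = 0
Entering loop: while x > 0:
After iteration 1: x = 23, count = 1
After iteration 2: x = 2, count = 2
After iteration 3: x = 0, count = 3
Loop ends.

Final answer: 3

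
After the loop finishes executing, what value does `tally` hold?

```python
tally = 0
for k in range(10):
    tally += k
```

Let's trace through this code step by step.

Initialize: tally = 0
Entering loop: for k in range(10):
After iteration 1: k = 0, tally = 0
After iteration 2: k = 1, tally = 1
After iteration 3: k = 2, tally = 3
After iteration 4: k = 3, tally = 6
After iteration 5: k = 4, tally = 10
After iteration 6: k = 5, tally = 15
After iteration 7: k = 6, tally = 21
After iteration 8: k = 7, tally = 28
After iteration 9: k = 8, tally = 36
After iteration 10: k = 9, tally = 45
Loop ends.

Final answer: 45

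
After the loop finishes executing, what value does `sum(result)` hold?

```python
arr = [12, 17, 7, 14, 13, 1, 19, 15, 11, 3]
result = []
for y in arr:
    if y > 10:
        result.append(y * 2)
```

Let's trace through this code step by step.

Initialize: arr = [12, 17, 7, 14, 13, 1, 19, 15, 11, 3]
Initialize: result = []
Entering loop: for y in arr:
After iteration 1: y = 12, result = [24]
After iteration 2: y = 17, result = [24, 34]
After iteration 3: y = 7, result = [24, 34]
After iteration 4: y = 14, result = [24, 34, 28]
After iteration 5: y = 13, result = [24, 34, 28, 26]
After iteration 6: y = 1, result = [24, 34, 28, 26]
After iteration 7: y = 19, result = [24, 34, 28, 26, 38]
After iteration 8: y = 15, result = [24, 34, 28, 26, 38, 30]
After iteration 9: y = 11, result = [24, 34, 28, 26, 38, 30, 22]
After iteration 10: y = 3, result = [24, 34, 28, 26, 38, 30, 22]
Loop ends.
sum(result) = 202

Final answer: 202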